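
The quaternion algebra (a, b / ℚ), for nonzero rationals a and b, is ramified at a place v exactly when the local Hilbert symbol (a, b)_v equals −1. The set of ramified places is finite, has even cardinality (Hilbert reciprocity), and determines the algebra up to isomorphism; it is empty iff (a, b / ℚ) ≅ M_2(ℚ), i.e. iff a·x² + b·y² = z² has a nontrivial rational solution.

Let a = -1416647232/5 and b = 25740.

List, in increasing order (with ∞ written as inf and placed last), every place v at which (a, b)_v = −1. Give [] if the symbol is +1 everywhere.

[2, 11]

(a, b) ≡ (-165, 715) mod (ℚ^×)²; places V = {2, 3, 5, 7, 11, 13, ∞}.
(a,b)_7: α=2, u≡3; β=0, v≡1 (mod 7); (3|7)=-1, (1|7)=+1; sign (−1)^0·-1^0·+1^2 = +1.
(a,b)_∞: sgn(-165)=−, sgn(715)=+, so +1.
(a,b)_5: α=-1, u≡3; β=1, v≡3 (mod 5); (3|5)=-1, (3|5)=-1; sign (−1)^0·-1^1·-1^-1 = +1.
(a,b)_3: α=5, u≡2; β=2, v≡1 (mod 3); (2|3)=-1, (1|3)=+1; sign (−1)^0·-1^2·+1^5 = +1.
(a,b)_11: α=1, u≡8; β=1, v≡8 (mod 11); (8|11)=-1, (8|11)=-1; sign (−1)^1·-1^1·-1^1 = -1.
(a,b)_2: α=6, β=2; u≡3, v≡3 (mod 8); ε(u)ε(v)=1·1, αω(v)=6·1, βω(u)=2·1; sum ≡ 1  ⇒  -1.
(a,b)_13: α=2, u≡3; β=1, v≡4 (mod 13); (3|13)=+1, (4|13)=+1; sign (−1)^0·+1^1·+1^2 = +1.
Ram(-165, 715) = {2, 11}; no ℚ_2-point on the conic.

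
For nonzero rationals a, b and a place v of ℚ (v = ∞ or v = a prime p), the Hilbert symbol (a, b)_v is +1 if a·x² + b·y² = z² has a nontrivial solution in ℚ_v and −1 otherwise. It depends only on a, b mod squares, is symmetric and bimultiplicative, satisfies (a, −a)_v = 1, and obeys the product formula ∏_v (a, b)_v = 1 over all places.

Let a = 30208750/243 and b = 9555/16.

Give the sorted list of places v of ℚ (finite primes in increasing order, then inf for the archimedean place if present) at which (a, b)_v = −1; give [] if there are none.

Mod squares: a ≡ 858, b ≡ 195. Check v ∈ {∞, 2, 3, 5, 7, 11, 13}.
v=∞: 858 > 0 and 195 > 0  ⇒  (a,b)_∞ = +1.
v=13: a=13^3·(≡1), b=13^1·(≡11) mod 13; (1|13)=+1, (11|13)=-1; (−1)^{3·1·6}·(+1)^1·(-1)^3 = -1.
v=2: v_2(a)=1, v_2(b)=-4; units ≡ 5, 3 (mod 8); ε·ε+αω+βω = 0·1+1·1+-4·1 ≡ 1  ⇒  (a,b)_2 = -1.
v=3: a=3^-5·(≡1), b=3^1·(≡2) mod 3; (1|3)=+1, (2|3)=-1; (−1)^{-5·1·1}·(+1)^1·(-1)^-5 = +1.
v=7: a=7^0·(≡1), b=7^2·(≡3) mod 7; (1|7)=+1, (3|7)=-1; (−1)^{0·2·3}·(+1)^2·(-1)^0 = +1.
v=11: a=11^1·(≡1), b=11^0·(≡8) mod 11; (1|11)=+1, (8|11)=-1; (−1)^{1·0·5}·(+1)^0·(-1)^1 = -1.
v=5: a=5^4·(≡3), b=5^1·(≡1) mod 5; (3|5)=-1, (1|5)=+1; (−1)^{4·1·2}·(-1)^1·(+1)^4 = -1.
(858, 195 / ℚ) ramifies at {2, 5, 11, 13}: a division algebra.

[2, 5, 11, 13]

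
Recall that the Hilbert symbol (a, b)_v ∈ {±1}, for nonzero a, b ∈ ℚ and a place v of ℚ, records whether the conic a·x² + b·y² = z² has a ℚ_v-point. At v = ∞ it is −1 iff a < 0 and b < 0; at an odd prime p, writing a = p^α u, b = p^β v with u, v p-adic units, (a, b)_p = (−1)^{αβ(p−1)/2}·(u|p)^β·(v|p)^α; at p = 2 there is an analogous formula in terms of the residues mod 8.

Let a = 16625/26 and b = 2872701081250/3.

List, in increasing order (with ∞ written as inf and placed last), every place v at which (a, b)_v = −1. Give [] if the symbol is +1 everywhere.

Mod squares: a ≡ 17290, b ≡ 3990. Check v ∈ {∞, 2, 3, 5, 7, 11, 13, 19}.
v=11: a=11^0·(≡1), b=11^2·(≡7) mod 11; (1|11)=+1, (7|11)=-1; (−1)^{0·2·5}·(+1)^2·(-1)^0 = +1.
v=13: a=13^-1·(≡12), b=13^4·(≡1) mod 13; (12|13)=+1, (1|13)=+1; (−1)^{-1·4·6}·(+1)^4·(+1)^-1 = +1.
v=5: a=5^3·(≡3), b=5^5·(≡2) mod 5; (3|5)=-1, (2|5)=-1; (−1)^{3·5·2}·(-1)^5·(-1)^3 = +1.
v=∞: 17290 > 0 and 3990 > 0  ⇒  (a,b)_∞ = +1.
v=19: a=19^1·(≡11), b=19^1·(≡17) mod 19; (11|19)=+1, (17|19)=+1; (−1)^{1·1·9}·(+1)^1·(+1)^1 = -1.
v=2: v_2(a)=-1, v_2(b)=1; units ≡ 5, 3 (mod 8); ε·ε+αω+βω = 0·1+-1·1+1·1 ≡ 0  ⇒  (a,b)_2 = +1.
v=3: a=3^0·(≡1), b=3^-1·(≡1) mod 3; (1|3)=+1, (1|3)=+1; (−1)^{0·-1·1}·(+1)^-1·(+1)^0 = +1.
v=7: a=7^1·(≡6), b=7^1·(≡6) mod 7; (6|7)=-1, (6|7)=-1; (−1)^{1·1·3}·(-1)^1·(-1)^1 = -1.
(17290, 3990 / ℚ) ramifies at {7, 19}: a division algebra.

[7, 19]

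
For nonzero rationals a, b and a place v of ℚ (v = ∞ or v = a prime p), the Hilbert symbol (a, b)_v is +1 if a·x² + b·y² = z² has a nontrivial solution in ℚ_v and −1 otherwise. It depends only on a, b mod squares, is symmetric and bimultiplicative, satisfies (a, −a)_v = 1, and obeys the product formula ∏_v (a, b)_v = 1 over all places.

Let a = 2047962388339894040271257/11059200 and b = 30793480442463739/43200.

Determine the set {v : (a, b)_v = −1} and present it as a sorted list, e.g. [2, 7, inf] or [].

[7, 23]

(a, b) ≡ (167739, 273) mod (ℚ^×)²; places V = {2, 3, 5, 7, 11, 13, 17, 23, 47, ∞}.
(a,b)_47: α=4, u≡46; β=2, v≡41 (mod 47); (46|47)=-1, (41|47)=-1; sign (−1)^0·-1^2·-1^4 = +1.
(a,b)_5: α=-2, u≡4; β=-2, v≡3 (mod 5); (4|5)=+1, (3|5)=-1; sign (−1)^0·+1^-2·-1^-2 = +1.
(a,b)_11: α=3, u≡5; β=2, v≡1 (mod 11); (5|11)=+1, (1|11)=+1; sign (−1)^0·+1^2·+1^3 = +1.
(a,b)_2: α=-14, β=-6; u≡3, v≡1 (mod 8); ε(u)ε(v)=1·0, αω(v)=-14·0, βω(u)=-6·1; sum ≡ 0  ⇒  +1.
(a,b)_7: α=4, u≡6; β=3, v≡2 (mod 7); (6|7)=-1, (2|7)=+1; sign (−1)^0·-1^3·+1^4 = -1.
(a,b)_3: α=-3, u≡2; β=-3, v≡1 (mod 3); (2|3)=-1, (1|3)=+1; sign (−1)^1·-1^-3·+1^-3 = +1.
(a,b)_17: α=3, u≡14; β=2, v≡1 (mod 17); (14|17)=-1, (1|17)=+1; sign (−1)^0·-1^2·+1^3 = +1.
(a,b)_13: α=3, u≡5; β=3, v≡6 (mod 13); (5|13)=-1, (6|13)=-1; sign (−1)^0·-1^3·-1^3 = +1.
(a,b)_∞: sgn(167739)=+, sgn(273)=+, so +1.
(a,b)_23: α=3, u≡1; β=2, v≡10 (mod 23); (1|23)=+1, (10|23)=-1; sign (−1)^0·+1^2·-1^3 = -1.
|Ram(167739, 273)| = 2, even; anisotropic at {7, 23}.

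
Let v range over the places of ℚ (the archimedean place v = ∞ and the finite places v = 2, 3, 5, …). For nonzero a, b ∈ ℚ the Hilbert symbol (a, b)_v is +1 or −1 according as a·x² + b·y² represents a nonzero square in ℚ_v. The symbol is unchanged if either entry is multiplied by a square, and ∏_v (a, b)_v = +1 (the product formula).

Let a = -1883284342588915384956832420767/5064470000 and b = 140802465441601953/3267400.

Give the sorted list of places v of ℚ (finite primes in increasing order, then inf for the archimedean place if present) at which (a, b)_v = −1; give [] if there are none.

[17, 31]

(a, b) ≡ (-45849, 430882) mod (ℚ^×)²; places V = {2, 3, 5, 11, 17, 19, 23, 29, 31, 43, ∞}.
(a,b)_43: α=4, u≡2; β=2, v≡39 (mod 43); (2|43)=-1, (39|43)=-1; sign (−1)^0·-1^2·-1^4 = +1.
(a,b)_11: α=2, u≡2; β=2, v≡4 (mod 11); (2|11)=-1, (4|11)=+1; sign (−1)^0·-1^2·+1^2 = +1.
(a,b)_2: α=-4, β=-3; u≡7, v≡1 (mod 8); ε(u)ε(v)=1·0, αω(v)=-4·0, βω(u)=-3·0; sum ≡ 0  ⇒  +1.
(a,b)_17: α=-1, u≡5; β=-1, v≡8 (mod 17); (5|17)=-1, (8|17)=+1; sign (−1)^0·-1^-1·+1^-1 = -1.
(a,b)_29: α=5, u≡14; β=3, v≡2 (mod 29); (14|29)=-1, (2|29)=-1; sign (−1)^0·-1^3·-1^5 = +1.
(a,b)_19: α=2, u≡16; β=1, v≡4 (mod 19); (16|19)=+1, (4|19)=+1; sign (−1)^0·+1^1·+1^2 = +1.
(a,b)_3: α=19, u≡2; β=10, v≡1 (mod 3); (2|3)=-1, (1|3)=+1; sign (−1)^0·-1^10·+1^19 = +1.
(a,b)_∞: sgn(-45849)=−, sgn(430882)=+, so +1.
(a,b)_5: α=-4, u≡4; β=-2, v≡3 (mod 5); (4|5)=+1, (3|5)=-1; sign (−1)^0·+1^-2·-1^-4 = +1.
(a,b)_23: α=2, u≡6; β=1, v≡9 (mod 23); (6|23)=+1, (9|23)=+1; sign (−1)^0·+1^1·+1^2 = +1.
(a,b)_31: α=-3, u≡5; β=-2, v≡27 (mod 31); (5|31)=+1, (27|31)=-1; sign (−1)^0·+1^-2·-1^-3 = -1.
Ram(-45849, 430882) = {17, 31}; no ℚ_17-point on the conic.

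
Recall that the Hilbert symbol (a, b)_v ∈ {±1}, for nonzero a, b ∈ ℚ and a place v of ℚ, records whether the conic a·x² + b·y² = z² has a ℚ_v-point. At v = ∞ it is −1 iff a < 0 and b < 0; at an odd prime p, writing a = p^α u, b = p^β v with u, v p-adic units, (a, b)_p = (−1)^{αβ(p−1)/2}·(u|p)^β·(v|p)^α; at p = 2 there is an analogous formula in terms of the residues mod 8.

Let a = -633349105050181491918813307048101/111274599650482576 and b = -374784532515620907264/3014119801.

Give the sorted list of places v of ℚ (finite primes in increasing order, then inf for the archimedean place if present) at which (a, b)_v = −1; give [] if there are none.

(a, b) ≡ (-571909, -6409) mod (ℚ^×)²; places V = {2, 3, 7, 11, 13, 17, 23, 29, 31, 37, 41, ∞}.
(a,b)_3: α=20, u≡2; β=10, v≡2 (mod 3); (2|3)=-1, (2|3)=-1; sign (−1)^0·-1^10·-1^20 = +1.
(a,b)_7: α=-6, u≡3; β=-2, v≡5 (mod 7); (3|7)=-1, (5|7)=-1; sign (−1)^0·-1^-2·-1^-6 = +1.
(a,b)_17: α=2, u≡7; β=1, v≡12 (mod 17); (7|17)=-1, (12|17)=-1; sign (−1)^0·-1^1·-1^2 = -1.
(a,b)_11: α=-2, u≡1; β=-2, v≡1 (mod 11); (1|11)=+1, (1|11)=+1; sign (−1)^0·+1^-2·+1^-2 = +1.
(a,b)_41: α=7, u≡21; β=4, v≡35 (mod 41); (21|41)=+1, (35|41)=-1; sign (−1)^0·+1^4·-1^7 = -1.
(a,b)_29: α=1, u≡28; β=1, v≡2 (mod 29); (28|29)=+1, (2|29)=-1; sign (−1)^0·+1^1·-1^1 = -1.
(a,b)_13: α=3, u≡12; β=1, v≡3 (mod 13); (12|13)=+1, (3|13)=+1; sign (−1)^0·+1^1·+1^3 = +1.
(a,b)_37: α=3, u≡25; β=2, v≡18 (mod 37); (25|37)=+1, (18|37)=-1; sign (−1)^0·+1^2·-1^3 = -1.
(a,b)_31: α=-4, u≡5; β=-2, v≡10 (mod 31); (5|31)=+1, (10|31)=+1; sign (−1)^0·+1^-2·+1^-4 = +1.
(a,b)_∞: sgn(-571909)=−, sgn(-6409)=−, so -1.
(a,b)_23: α=-2, u≡13; β=-2, v≡8 (mod 23); (13|23)=+1, (8|23)=+1; sign (−1)^0·+1^-2·+1^-2 = +1.
(a,b)_2: α=-4, β=8; u≡3, v≡7 (mod 8); ε(u)ε(v)=1·1, αω(v)=-4·0, βω(u)=8·1; sum ≡ 1  ⇒  -1.
(-571909, -6409 / ℚ) ramifies at {2, 17, 29, 37, 41, ∞}: a division algebra.

[2, 17, 29, 37, 41, inf]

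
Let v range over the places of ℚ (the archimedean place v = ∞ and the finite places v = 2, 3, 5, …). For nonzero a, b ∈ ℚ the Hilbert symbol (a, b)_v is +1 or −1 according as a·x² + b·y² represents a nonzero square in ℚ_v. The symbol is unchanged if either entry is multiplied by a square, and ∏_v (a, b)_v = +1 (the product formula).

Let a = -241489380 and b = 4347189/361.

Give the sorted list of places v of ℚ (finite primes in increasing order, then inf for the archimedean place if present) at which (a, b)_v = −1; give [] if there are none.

[3, 17, 29, 37]

Mod squares: a ≡ -498945, b ≡ 53669. Check v ∈ {∞, 2, 3, 5, 7, 11, 17, 19, 29, 31, 37, 41}.
v=29: a=29^1·(≡14), b=29^0·(≡18) mod 29; (14|29)=-1, (18|29)=-1; (−1)^{1·0·14}·(-1)^0·(-1)^1 = -1.
v=∞: -498945 < 0 and 53669 > 0  ⇒  (a,b)_∞ = +1.
v=7: a=7^0·(≡1), b=7^1·(≡2) mod 7; (1|7)=+1, (2|7)=+1; (−1)^{0·1·3}·(+1)^1·(+1)^0 = +1.
v=3: a=3^1·(≡2), b=3^4·(≡2) mod 3; (2|3)=-1, (2|3)=-1; (−1)^{1·4·1}·(-1)^4·(-1)^1 = -1.
v=11: a=11^2·(≡5), b=11^1·(≡10) mod 11; (5|11)=+1, (10|11)=-1; (−1)^{2·1·5}·(+1)^1·(-1)^2 = +1.
v=2: v_2(a)=2, v_2(b)=0; units ≡ 7, 5 (mod 8); ε·ε+αω+βω = 1·0+2·1+0·0 ≡ 0  ⇒  (a,b)_2 = +1.
v=37: a=37^1·(≡23), b=37^0·(≡14) mod 37; (23|37)=-1, (14|37)=-1; (−1)^{1·0·18}·(-1)^0·(-1)^1 = -1.
v=17: a=17^0·(≡6), b=17^1·(≡5) mod 17; (6|17)=-1, (5|17)=-1; (−1)^{0·1·8}·(-1)^1·(-1)^0 = -1.
v=19: a=19^0·(≡12), b=19^-2·(≡8) mod 19; (12|19)=-1, (8|19)=-1; (−1)^{0·-2·9}·(-1)^-2·(-1)^0 = +1.
v=5: a=5^1·(≡4), b=5^0·(≡4) mod 5; (4|5)=+1, (4|5)=+1; (−1)^{1·0·2}·(+1)^0·(+1)^1 = +1.
v=31: a=31^1·(≡10), b=31^0·(≡20) mod 31; (10|31)=+1, (20|31)=+1; (−1)^{1·0·15}·(+1)^0·(+1)^1 = +1.
v=41: a=41^0·(≡5), b=41^1·(≡15) mod 41; (5|41)=+1, (15|41)=-1; (−1)^{0·1·20}·(+1)^1·(-1)^0 = +1.
|Ram(-498945, 53669)| = 4, even; anisotropic at {3, 17, 29, 37}.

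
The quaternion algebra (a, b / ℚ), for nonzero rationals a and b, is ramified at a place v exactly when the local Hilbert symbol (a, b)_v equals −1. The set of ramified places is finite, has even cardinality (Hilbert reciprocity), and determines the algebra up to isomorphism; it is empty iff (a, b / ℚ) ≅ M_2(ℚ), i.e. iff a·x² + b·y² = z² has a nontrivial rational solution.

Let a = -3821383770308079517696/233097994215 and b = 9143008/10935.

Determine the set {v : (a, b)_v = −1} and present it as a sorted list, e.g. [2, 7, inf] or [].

(a, b) ≡ (-510, 3570) mod (ℚ^×)²; places V = {2, 3, 5, 7, 11, 17, 19, ∞}.
(a,b)_7: α=12, u≡4; β=5, v≡5 (mod 7); (4|7)=+1, (5|7)=-1; sign (−1)^0·+1^5·-1^12 = +1.
(a,b)_17: α=1, u≡9; β=1, v≡3 (mod 17); (9|17)=+1, (3|17)=-1; sign (−1)^0·+1^1·-1^1 = -1.
(a,b)_5: α=-1, u≡3; β=-1, v≡4 (mod 5); (3|5)=-1, (4|5)=+1; sign (−1)^0·-1^-1·+1^-1 = -1.
(a,b)_2: α=27, β=5; u≡1, v≡1 (mod 8); ε(u)ε(v)=0·0, αω(v)=27·0, βω(u)=5·0; sum ≡ 0  ⇒  +1.
(a,b)_∞: sgn(-510)=−, sgn(3570)=+, so +1.
(a,b)_19: α=-2, u≡3; β=0, v≡17 (mod 19); (3|19)=-1, (17|19)=+1; sign (−1)^0·-1^0·+1^-2 = +1.
(a,b)_11: α=2, u≡6; β=0, v≡6 (mod 11); (6|11)=-1, (6|11)=-1; sign (−1)^0·-1^0·-1^2 = +1.
(a,b)_3: α=-17, u≡1; β=-7, v≡2 (mod 3); (1|3)=+1, (2|3)=-1; sign (−1)^1·+1^-7·-1^-17 = +1.
|Ram(-510, 3570)| = 2, even; anisotropic at {5, 17}.

[5, 17]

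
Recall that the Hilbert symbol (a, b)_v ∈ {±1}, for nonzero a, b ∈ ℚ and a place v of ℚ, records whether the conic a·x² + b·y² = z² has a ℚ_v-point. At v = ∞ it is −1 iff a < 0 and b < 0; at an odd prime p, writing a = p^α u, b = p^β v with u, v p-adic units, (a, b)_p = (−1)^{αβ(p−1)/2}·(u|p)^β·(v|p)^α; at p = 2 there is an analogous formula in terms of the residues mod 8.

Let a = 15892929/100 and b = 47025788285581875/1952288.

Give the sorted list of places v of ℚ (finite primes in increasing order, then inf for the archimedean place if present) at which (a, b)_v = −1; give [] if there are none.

[3, 7, 11, 43]

(a, b) ≡ (129, 192038) mod (ℚ^×)²; places V = {2, 3, 5, 7, 11, 13, 19, 29, 31, 43, ∞}.
(a,b)_7: α=0, u≡5; β=3, v≡2 (mod 7); (5|7)=-1, (2|7)=+1; sign (−1)^0·-1^3·+1^0 = -1.
(a,b)_13: α=2, u≡10; β=-2, v≡2 (mod 13); (10|13)=+1, (2|13)=-1; sign (−1)^0·+1^-2·-1^2 = +1.
(a,b)_19: α=0, u≡15; β=-2, v≡4 (mod 19); (15|19)=-1, (4|19)=+1; sign (−1)^0·-1^-2·+1^0 = +1.
(a,b)_2: α=-2, β=-5; u≡1, v≡3 (mod 8); ε(u)ε(v)=0·1, αω(v)=-2·1, βω(u)=-5·0; sum ≡ 0  ⇒  +1.
(a,b)_11: α=0, u≡8; β=1, v≡5 (mod 11); (8|11)=-1, (5|11)=+1; sign (−1)^0·-1^1·+1^0 = -1.
(a,b)_31: α=0, u≡5; β=2, v≡30 (mod 31); (5|31)=+1, (30|31)=-1; sign (−1)^0·+1^2·-1^0 = +1.
(a,b)_43: α=1, u≡32; β=3, v≡5 (mod 43); (32|43)=-1, (5|43)=-1; sign (−1)^1·-1^3·-1^1 = -1.
(a,b)_3: α=7, u≡1; β=2, v≡2 (mod 3); (1|3)=+1, (2|3)=-1; sign (−1)^0·+1^2·-1^7 = -1.
(a,b)_29: α=0, u≡9; β=1, v≡2 (mod 29); (9|29)=+1, (2|29)=-1; sign (−1)^0·+1^1·-1^0 = +1.
(a,b)_∞: sgn(129)=+, sgn(192038)=+, so +1.
(a,b)_5: α=-2, u≡1; β=4, v≡2 (mod 5); (1|5)=+1, (2|5)=-1; sign (−1)^0·+1^4·-1^-2 = +1.
(129, 192038 / ℚ) ramifies at {3, 7, 11, 43}: a division algebra.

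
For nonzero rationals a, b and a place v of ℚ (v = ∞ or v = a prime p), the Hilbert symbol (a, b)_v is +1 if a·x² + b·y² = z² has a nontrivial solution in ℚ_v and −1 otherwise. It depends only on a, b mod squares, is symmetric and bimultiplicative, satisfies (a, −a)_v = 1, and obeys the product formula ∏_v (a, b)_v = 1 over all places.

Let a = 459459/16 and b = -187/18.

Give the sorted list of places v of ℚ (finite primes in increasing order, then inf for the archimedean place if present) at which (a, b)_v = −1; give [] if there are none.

[2, 11]

(a, b) ≡ (51051, -374) mod (ℚ^×)²; places V = {2, 3, 7, 11, 13, 17, ∞}.
(a,b)_11: α=1, u≡7; β=1, v≡7 (mod 11); (7|11)=-1, (7|11)=-1; sign (−1)^1·-1^1·-1^1 = -1.
(a,b)_3: α=3, u≡1; β=-2, v≡1 (mod 3); (1|3)=+1, (1|3)=+1; sign (−1)^0·+1^-2·+1^3 = +1.
(a,b)_13: α=1, u≡3; β=0, v≡12 (mod 13); (3|13)=+1, (12|13)=+1; sign (−1)^0·+1^0·+1^1 = +1.
(a,b)_2: α=-4, β=-1; u≡3, v≡5 (mod 8); ε(u)ε(v)=1·0, αω(v)=-4·1, βω(u)=-1·1; sum ≡ 1  ⇒  -1.
(a,b)_7: α=1, u≡6; β=0, v≡4 (mod 7); (6|7)=-1, (4|7)=+1; sign (−1)^0·-1^0·+1^1 = +1.
(a,b)_∞: sgn(51051)=+, sgn(-374)=−, so +1.
(a,b)_17: α=1, u≡3; β=1, v≡6 (mod 17); (3|17)=-1, (6|17)=-1; sign (−1)^0·-1^1·-1^1 = +1.
|Ram(51051, -374)| = 2, even; anisotropic at {2, 11}.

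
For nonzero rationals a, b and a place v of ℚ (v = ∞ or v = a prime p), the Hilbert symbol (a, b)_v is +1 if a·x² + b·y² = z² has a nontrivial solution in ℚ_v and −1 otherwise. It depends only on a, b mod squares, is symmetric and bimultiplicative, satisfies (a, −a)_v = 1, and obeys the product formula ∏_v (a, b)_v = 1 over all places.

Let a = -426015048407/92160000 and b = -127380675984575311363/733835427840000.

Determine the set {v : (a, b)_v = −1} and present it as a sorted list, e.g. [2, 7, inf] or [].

(a, b) ≡ (-23, -4002) mod (ℚ^×)²; places V = {2, 3, 5, 13, 19, 23, 29, ∞}.
(a,b)_13: α=2, u≡10; β=6, v≡2 (mod 13); (10|13)=+1, (2|13)=-1; sign (−1)^0·+1^6·-1^2 = +1.
(a,b)_19: α=4, u≡13; β=6, v≡5 (mod 19); (13|19)=-1, (5|19)=+1; sign (−1)^0·-1^6·+1^4 = +1.
(a,b)_3: α=-2, u≡1; β=-7, v≡1 (mod 3); (1|3)=+1, (1|3)=+1; sign (−1)^0·+1^-7·+1^-2 = +1.
(a,b)_29: α=2, u≡5; β=3, v≡25 (mod 29); (5|29)=+1, (25|29)=+1; sign (−1)^0·+1^3·+1^2 = +1.
(a,b)_2: α=-14, β=-29; u≡1, v≡7 (mod 8); ε(u)ε(v)=0·1, αω(v)=-14·0, βω(u)=-29·0; sum ≡ 0  ⇒  +1.
(a,b)_∞: sgn(-23)=−, sgn(-4002)=−, so -1.
(a,b)_23: α=1, u≡20; β=1, v≡14 (mod 23); (20|23)=-1, (14|23)=-1; sign (−1)^1·-1^1·-1^1 = -1.
(a,b)_5: α=-4, u≡3; β=-4, v≡3 (mod 5); (3|5)=-1, (3|5)=-1; sign (−1)^0·-1^-4·-1^-4 = +1.
Ram(-23, -4002) = {23, ∞}; no ℚ_23-point on the conic.

[23, inf]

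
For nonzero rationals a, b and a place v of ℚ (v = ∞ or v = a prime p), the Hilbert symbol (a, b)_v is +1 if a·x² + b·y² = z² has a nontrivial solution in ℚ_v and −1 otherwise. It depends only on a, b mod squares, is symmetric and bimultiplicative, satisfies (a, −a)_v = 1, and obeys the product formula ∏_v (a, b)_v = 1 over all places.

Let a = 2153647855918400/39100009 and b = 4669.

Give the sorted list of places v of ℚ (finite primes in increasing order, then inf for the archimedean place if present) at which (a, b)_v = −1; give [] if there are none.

[]

(a, b) ≡ (29, 4669) mod (ℚ^×)²; places V = {2, 5, 7, 13, 17, 19, 23, 29, 37, ∞}.
(a,b)_2: α=6, β=0; u≡5, v≡5 (mod 8); ε(u)ε(v)=0·0, αω(v)=6·1, βω(u)=0·1; sum ≡ 0  ⇒  +1.
(a,b)_19: α=2, u≡8; β=0, v≡14 (mod 19); (8|19)=-1, (14|19)=-1; sign (−1)^0·-1^0·-1^2 = +1.
(a,b)_37: α=-2, u≡32; β=0, v≡7 (mod 37); (32|37)=-1, (7|37)=+1; sign (−1)^0·-1^0·+1^-2 = +1.
(a,b)_29: α=3, u≡25; β=1, v≡16 (mod 29); (25|29)=+1, (16|29)=+1; sign (−1)^0·+1^1·+1^3 = +1.
(a,b)_7: α=0, u≡4; β=1, v≡2 (mod 7); (4|7)=+1, (2|7)=+1; sign (−1)^0·+1^1·+1^0 = +1.
(a,b)_∞: sgn(29)=+, sgn(4669)=+, so +1.
(a,b)_13: α=-4, u≡9; β=0, v≡2 (mod 13); (9|13)=+1, (2|13)=-1; sign (−1)^0·+1^0·-1^-4 = +1.
(a,b)_5: α=2, u≡4; β=0, v≡4 (mod 5); (4|5)=+1, (4|5)=+1; sign (−1)^0·+1^0·+1^2 = +1.
(a,b)_23: α=2, u≡13; β=1, v≡19 (mod 23); (13|23)=+1, (19|23)=-1; sign (−1)^0·+1^1·-1^2 = +1.
(a,b)_17: α=2, u≡12; β=0, v≡11 (mod 17); (12|17)=-1, (11|17)=-1; sign (−1)^0·-1^0·-1^2 = +1.
Ram(a, b) = ∅: the form 29·x² + 4669·y² − z² is isotropic over every ℚ_v, so by Hasse–Minkowski it is isotropic over ℚ.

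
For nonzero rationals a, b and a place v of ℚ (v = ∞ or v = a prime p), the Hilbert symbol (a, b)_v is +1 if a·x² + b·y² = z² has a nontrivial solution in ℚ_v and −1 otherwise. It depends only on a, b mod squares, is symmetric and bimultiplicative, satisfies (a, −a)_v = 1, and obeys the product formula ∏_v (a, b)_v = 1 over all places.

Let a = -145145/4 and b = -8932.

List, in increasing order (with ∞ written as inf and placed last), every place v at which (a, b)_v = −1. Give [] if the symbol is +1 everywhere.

(a, b) ≡ (-145145, -2233) mod (ℚ^×)²; places V = {2, 5, 7, 11, 13, 29, ∞}.
(a,b)_∞: sgn(-145145)=−, sgn(-2233)=−, so -1.
(a,b)_5: α=1, u≡4; β=0, v≡3 (mod 5); (4|5)=+1, (3|5)=-1; sign (−1)^0·+1^0·-1^1 = -1.
(a,b)_11: α=1, u≡4; β=1, v≡2 (mod 11); (4|11)=+1, (2|11)=-1; sign (−1)^1·+1^1·-1^1 = +1.
(a,b)_2: α=-2, β=2; u≡7, v≡7 (mod 8); ε(u)ε(v)=1·1, αω(v)=-2·0, βω(u)=2·0; sum ≡ 1  ⇒  -1.
(a,b)_29: α=1, u≡3; β=1, v≡11 (mod 29); (3|29)=-1, (11|29)=-1; sign (−1)^0·-1^1·-1^1 = +1.
(a,b)_7: α=1, u≡5; β=1, v≡5 (mod 7); (5|7)=-1, (5|7)=-1; sign (−1)^1·-1^1·-1^1 = -1.
(a,b)_13: α=1, u≡7; β=0, v≡12 (mod 13); (7|13)=-1, (12|13)=+1; sign (−1)^0·-1^0·+1^1 = +1.
Ram(-145145, -2233) = {2, 5, 7, ∞}; no ℚ_2-point on the conic.

[2, 5, 7, inf]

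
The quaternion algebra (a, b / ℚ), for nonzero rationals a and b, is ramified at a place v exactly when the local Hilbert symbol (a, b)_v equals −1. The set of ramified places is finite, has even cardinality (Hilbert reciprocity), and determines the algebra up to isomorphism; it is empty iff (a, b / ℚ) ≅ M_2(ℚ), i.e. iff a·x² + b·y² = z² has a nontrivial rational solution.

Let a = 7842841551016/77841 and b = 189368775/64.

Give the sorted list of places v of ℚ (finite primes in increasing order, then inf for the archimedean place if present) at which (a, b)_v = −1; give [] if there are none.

Mod squares: a ≡ 1933546, b ≡ 1591. Check v ∈ {∞, 2, 3, 5, 17, 19, 23, 29, 31, 37, 43, 53}.
v=23: a=23^0·(≡7), b=23^2·(≡4) mod 23; (7|23)=-1, (4|23)=+1; (−1)^{0·2·11}·(-1)^2·(+1)^0 = +1.
v=3: a=3^-4·(≡1), b=3^2·(≡1) mod 3; (1|3)=+1, (1|3)=+1; (−1)^{-4·2·1}·(+1)^2·(+1)^-4 = +1.
v=37: a=37^1·(≡6), b=37^1·(≡32) mod 37; (6|37)=-1, (32|37)=-1; (−1)^{1·1·18}·(-1)^1·(-1)^1 = +1.
v=17: a=17^1·(≡16), b=17^0·(≡14) mod 17; (16|17)=+1, (14|17)=-1; (−1)^{1·0·8}·(+1)^0·(-1)^1 = -1.
v=31: a=31^-2·(≡4), b=31^0·(≡18) mod 31; (4|31)=+1, (18|31)=+1; (−1)^{-2·0·15}·(+1)^0·(+1)^-2 = +1.
v=53: a=53^3·(≡45), b=53^0·(≡47) mod 53; (45|53)=-1, (47|53)=+1; (−1)^{3·0·26}·(-1)^0·(+1)^3 = +1.
v=43: a=43^0·(≡20), b=43^1·(≡12) mod 43; (20|43)=-1, (12|43)=-1; (−1)^{0·1·21}·(-1)^1·(-1)^0 = -1.
v=19: a=19^2·(≡9), b=19^0·(≡18) mod 19; (9|19)=+1, (18|19)=-1; (−1)^{2·0·9}·(+1)^0·(-1)^2 = +1.
v=∞: 1933546 > 0 and 1591 > 0  ⇒  (a,b)_∞ = +1.
v=5: a=5^0·(≡1), b=5^2·(≡4) mod 5; (1|5)=+1, (4|5)=+1; (−1)^{0·2·2}·(+1)^2·(+1)^0 = +1.
v=2: v_2(a)=3, v_2(b)=-6; units ≡ 5, 7 (mod 8); ε·ε+αω+βω = 0·1+3·0+-6·1 ≡ 0  ⇒  (a,b)_2 = +1.
v=29: a=29^1·(≡26), b=29^0·(≡23) mod 29; (26|29)=-1, (23|29)=+1; (−1)^{1·0·14}·(-1)^0·(+1)^1 = +1.
Ram(1933546, 1591) = {17, 43}; no ℚ_17-point on the conic.

[17, 43]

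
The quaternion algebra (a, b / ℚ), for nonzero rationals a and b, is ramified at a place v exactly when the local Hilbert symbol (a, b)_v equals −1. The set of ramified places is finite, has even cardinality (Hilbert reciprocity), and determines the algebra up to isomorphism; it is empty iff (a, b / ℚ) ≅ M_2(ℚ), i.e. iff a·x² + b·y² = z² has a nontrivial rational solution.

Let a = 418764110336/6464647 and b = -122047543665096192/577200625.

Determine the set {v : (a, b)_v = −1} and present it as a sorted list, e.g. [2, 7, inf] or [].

[37, 47]

Mod squares: a ≡ 559958, b ≡ -1172678. Check v ∈ {∞, 2, 3, 5, 7, 11, 13, 23, 31, 37, 47, 53}.
v=7: a=7^-1·(≡3), b=7^0·(≡4) mod 7; (3|7)=-1, (4|7)=+1; (−1)^{-1·0·3}·(-1)^0·(+1)^-1 = +1.
v=11: a=11^2·(≡1), b=11^2·(≡7) mod 11; (1|11)=+1, (7|11)=-1; (−1)^{2·2·5}·(+1)^2·(-1)^2 = +1.
v=37: a=37^1·(≡3), b=37^1·(≡8) mod 37; (3|37)=+1, (8|37)=-1; (−1)^{1·1·18}·(+1)^1·(-1)^1 = -1.
v=47: a=47^1·(≡38), b=47^2·(≡10) mod 47; (38|47)=-1, (10|47)=-1; (−1)^{1·2·23}·(-1)^2·(-1)^1 = -1.
v=3: a=3^0·(≡2), b=3^2·(≡1) mod 3; (2|3)=-1, (1|3)=+1; (−1)^{0·2·1}·(-1)^2·(+1)^0 = +1.
v=23: a=23^1·(≡12), b=23^1·(≡5) mod 23; (12|23)=+1, (5|23)=-1; (−1)^{1·1·11}·(+1)^1·(-1)^1 = +1.
v=53: a=53^0·(≡36), b=53^1·(≡25) mod 53; (36|53)=+1, (25|53)=+1; (−1)^{0·1·26}·(+1)^1·(+1)^0 = +1.
v=∞: 559958 > 0 and -1172678 < 0  ⇒  (a,b)_∞ = +1.
v=31: a=31^-4·(≡10), b=31^-4·(≡24) mod 31; (10|31)=+1, (24|31)=-1; (−1)^{-4·-4·15}·(+1)^-4·(-1)^-4 = +1.
v=2: v_2(a)=9, v_2(b)=9; units ≡ 3, 5 (mod 8); ε·ε+αω+βω = 1·0+9·1+9·1 ≡ 0  ⇒  (a,b)_2 = +1.
v=5: a=5^0·(≡3), b=5^-4·(≡3) mod 5; (3|5)=-1, (3|5)=-1; (−1)^{0·-4·2}·(-1)^-4·(-1)^0 = +1.
v=13: a=13^2·(≡9), b=13^3·(≡1) mod 13; (9|13)=+1, (1|13)=+1; (−1)^{2·3·6}·(+1)^3·(+1)^2 = +1.
|Ram(559958, -1172678)| = 2, even; anisotropic at {37, 47}.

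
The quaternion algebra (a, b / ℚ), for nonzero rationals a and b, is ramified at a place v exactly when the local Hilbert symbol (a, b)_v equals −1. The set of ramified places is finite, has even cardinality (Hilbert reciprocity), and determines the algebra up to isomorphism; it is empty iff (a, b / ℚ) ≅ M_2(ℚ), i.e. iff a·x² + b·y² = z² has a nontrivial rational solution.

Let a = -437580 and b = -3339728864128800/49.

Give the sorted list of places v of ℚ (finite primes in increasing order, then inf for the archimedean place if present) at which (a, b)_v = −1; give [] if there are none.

[2, 5, 17, inf]

(a, b) ≡ (-12155, -1938) mod (ℚ^×)²; places V = {2, 3, 5, 7, 11, 13, 17, 19, ∞}.
(a,b)_19: α=0, u≡9; β=1, v≡18 (mod 19); (9|19)=+1, (18|19)=-1; sign (−1)^0·+1^1·-1^0 = +1.
(a,b)_11: α=1, u≡7; β=2, v≡4 (mod 11); (7|11)=-1, (4|11)=+1; sign (−1)^0·-1^2·+1^1 = +1.
(a,b)_13: α=1, u≡10; β=2, v≡1 (mod 13); (10|13)=+1, (1|13)=+1; sign (−1)^0·+1^2·+1^1 = +1.
(a,b)_5: α=1, u≡4; β=2, v≡2 (mod 5); (4|5)=+1, (2|5)=-1; sign (−1)^0·+1^2·-1^1 = -1.
(a,b)_7: α=0, u≡4; β=-2, v≡4 (mod 7); (4|7)=+1, (4|7)=+1; sign (−1)^0·+1^-2·+1^0 = +1.
(a,b)_17: α=1, u≡15; β=3, v≡12 (mod 17); (15|17)=+1, (12|17)=-1; sign (−1)^0·+1^3·-1^1 = -1.
(a,b)_∞: sgn(-12155)=−, sgn(-1938)=−, so -1.
(a,b)_2: α=2, β=5; u≡5, v≡7 (mod 8); ε(u)ε(v)=0·1, αω(v)=2·0, βω(u)=5·1; sum ≡ 1  ⇒  -1.
(a,b)_3: α=2, u≡1; β=7, v≡2 (mod 3); (1|3)=+1, (2|3)=-1; sign (−1)^0·+1^7·-1^2 = +1.
Ram(-12155, -1938) = {2, 5, 17, ∞}; no ℚ_2-point on the conic.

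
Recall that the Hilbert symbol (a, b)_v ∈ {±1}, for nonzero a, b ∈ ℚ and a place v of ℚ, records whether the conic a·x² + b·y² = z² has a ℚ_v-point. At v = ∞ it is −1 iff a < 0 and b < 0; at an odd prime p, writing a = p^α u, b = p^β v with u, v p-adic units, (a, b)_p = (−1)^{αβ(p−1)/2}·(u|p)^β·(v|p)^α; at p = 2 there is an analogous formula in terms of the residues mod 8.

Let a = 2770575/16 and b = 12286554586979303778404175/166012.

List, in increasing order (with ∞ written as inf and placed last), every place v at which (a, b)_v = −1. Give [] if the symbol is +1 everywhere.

[3, 7, 19, 47]

(a, b) ≡ (110823, 7619969) mod (ℚ^×)²; places V = {2, 3, 5, 7, 11, 17, 19, 23, 41, 43, 47, 53, ∞}.
(a,b)_41: α=1, u≡3; β=2, v≡18 (mod 41); (3|41)=-1, (18|41)=+1; sign (−1)^0·-1^2·+1^1 = +1.
(a,b)_2: α=-4, β=-2; u≡7, v≡1 (mod 8); ε(u)ε(v)=1·0, αω(v)=-4·0, βω(u)=-2·0; sum ≡ 0  ⇒  +1.
(a,b)_7: α=0, u≡5; β=-3, v≡2 (mod 7); (5|7)=-1, (2|7)=+1; sign (−1)^0·-1^-3·+1^0 = -1.
(a,b)_19: α=0, u≡8; β=1, v≡12 (mod 19); (8|19)=-1, (12|19)=-1; sign (−1)^0·-1^1·-1^0 = -1.
(a,b)_17: α=1, u≡4; β=2, v≡1 (mod 17); (4|17)=+1, (1|17)=+1; sign (−1)^0·+1^2·+1^1 = +1.
(a,b)_53: α=1, u≡11; β=3, v≡1 (mod 53); (11|53)=+1, (1|53)=+1; sign (−1)^0·+1^3·+1^1 = +1.
(a,b)_23: α=0, u≡4; β=1, v≡7 (mod 23); (4|23)=+1, (7|23)=-1; sign (−1)^0·+1^1·-1^0 = +1.
(a,b)_43: α=0, u≡8; β=2, v≡16 (mod 43); (8|43)=-1, (16|43)=+1; sign (−1)^0·-1^2·+1^0 = +1.
(a,b)_5: α=2, u≡3; β=2, v≡1 (mod 5); (3|5)=-1, (1|5)=+1; sign (−1)^0·-1^2·+1^2 = +1.
(a,b)_11: α=0, u≡1; β=-2, v≡9 (mod 11); (1|11)=+1, (9|11)=+1; sign (−1)^0·+1^-2·+1^0 = +1.
(a,b)_47: α=0, u≡10; β=3, v≡14 (mod 47); (10|47)=-1, (14|47)=+1; sign (−1)^0·-1^3·+1^0 = -1.
(a,b)_∞: sgn(110823)=+, sgn(7619969)=+, so +1.
(a,b)_3: α=1, u≡2; β=4, v≡2 (mod 3); (2|3)=-1, (2|3)=-1; sign (−1)^0·-1^4·-1^1 = -1.
|Ram(110823, 7619969)| = 4, even; anisotropic at {3, 7, 19, 47}.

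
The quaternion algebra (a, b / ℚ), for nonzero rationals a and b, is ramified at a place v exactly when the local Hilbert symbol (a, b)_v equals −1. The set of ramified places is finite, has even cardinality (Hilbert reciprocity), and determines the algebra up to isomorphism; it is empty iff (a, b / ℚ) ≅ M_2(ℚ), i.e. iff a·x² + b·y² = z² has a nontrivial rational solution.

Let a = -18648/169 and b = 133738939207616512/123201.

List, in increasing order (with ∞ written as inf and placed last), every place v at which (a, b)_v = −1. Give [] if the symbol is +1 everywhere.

(a, b) ≡ (-518, 810898) mod (ℚ^×)²; places V = {2, 3, 7, 11, 13, 29, 31, 37, 41, ∞}.
(a,b)_37: α=1, u≡13; β=2, v≡23 (mod 37); (13|37)=-1, (23|37)=-1; sign (−1)^0·-1^2·-1^1 = -1.
(a,b)_29: α=0, u≡6; β=1, v≡1 (mod 29); (6|29)=+1, (1|29)=+1; sign (−1)^0·+1^1·+1^0 = +1.
(a,b)_3: α=2, u≡1; β=-6, v≡1 (mod 3); (1|3)=+1, (1|3)=+1; sign (−1)^0·+1^-6·+1^2 = +1.
(a,b)_∞: sgn(-518)=−, sgn(810898)=+, so +1.
(a,b)_11: α=0, u≡2; β=1, v≡8 (mod 11); (2|11)=-1, (8|11)=-1; sign (−1)^0·-1^1·-1^0 = -1.
(a,b)_13: α=-2, u≡7; β=-2, v≡3 (mod 13); (7|13)=-1, (3|13)=+1; sign (−1)^0·-1^-2·+1^-2 = +1.
(a,b)_2: α=3, β=11; u≡5, v≡1 (mod 8); ε(u)ε(v)=0·0, αω(v)=3·0, βω(u)=11·1; sum ≡ 1  ⇒  -1.
(a,b)_7: α=1, u≡3; β=6, v≡4 (mod 7); (3|7)=-1, (4|7)=+1; sign (−1)^0·-1^6·+1^1 = +1.
(a,b)_41: α=0, u≡26; β=1, v≡9 (mod 41); (26|41)=-1, (9|41)=+1; sign (−1)^0·-1^1·+1^0 = -1.
(a,b)_31: α=0, u≡1; β=1, v≡5 (mod 31); (1|31)=+1, (5|31)=+1; sign (−1)^0·+1^1·+1^0 = +1.
Ram(-518, 810898) = {2, 11, 37, 41}; no ℚ_2-point on the conic.

[2, 11, 37, 41]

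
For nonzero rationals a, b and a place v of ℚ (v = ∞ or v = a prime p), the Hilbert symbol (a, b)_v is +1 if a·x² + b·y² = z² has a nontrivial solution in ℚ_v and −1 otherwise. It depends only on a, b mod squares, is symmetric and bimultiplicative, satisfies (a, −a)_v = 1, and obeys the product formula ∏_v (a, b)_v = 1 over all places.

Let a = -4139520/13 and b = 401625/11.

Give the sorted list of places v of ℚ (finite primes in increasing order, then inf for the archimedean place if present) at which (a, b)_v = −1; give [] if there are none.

[13, 17]

(a, b) ≡ (-4290, 19635) mod (ℚ^×)²; places V = {2, 3, 5, 7, 11, 13, 17, ∞}.
(a,b)_7: α=2, u≡4; β=1, v≡6 (mod 7); (4|7)=+1, (6|7)=-1; sign (−1)^0·+1^1·-1^2 = +1.
(a,b)_13: α=-1, u≡5; β=0, v≡5 (mod 13); (5|13)=-1, (5|13)=-1; sign (−1)^0·-1^0·-1^-1 = -1.
(a,b)_∞: sgn(-4290)=−, sgn(19635)=+, so +1.
(a,b)_5: α=1, u≡2; β=3, v≡3 (mod 5); (2|5)=-1, (3|5)=-1; sign (−1)^0·-1^3·-1^1 = +1.
(a,b)_11: α=1, u≡6; β=-1, v≡4 (mod 11); (6|11)=-1, (4|11)=+1; sign (−1)^1·-1^-1·+1^1 = +1.
(a,b)_3: α=1, u≡1; β=3, v≡2 (mod 3); (1|3)=+1, (2|3)=-1; sign (−1)^1·+1^3·-1^1 = +1.
(a,b)_2: α=9, β=0; u≡7, v≡3 (mod 8); ε(u)ε(v)=1·1, αω(v)=9·1, βω(u)=0·0; sum ≡ 0  ⇒  +1.
(a,b)_17: α=0, u≡5; β=1, v≡15 (mod 17); (5|17)=-1, (15|17)=+1; sign (−1)^0·-1^1·+1^0 = -1.
Ram(-4290, 19635) = {13, 17}; no ℚ_13-point on the conic.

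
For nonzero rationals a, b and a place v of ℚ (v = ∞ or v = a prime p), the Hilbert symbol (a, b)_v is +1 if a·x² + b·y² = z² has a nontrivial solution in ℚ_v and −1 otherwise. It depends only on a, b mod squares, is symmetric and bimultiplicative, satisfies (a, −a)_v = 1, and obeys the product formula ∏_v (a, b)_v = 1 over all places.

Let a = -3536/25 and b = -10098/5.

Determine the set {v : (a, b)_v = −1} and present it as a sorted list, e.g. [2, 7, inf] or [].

(a, b) ≡ (-221, -5610) mod (ℚ^×)²; places V = {2, 3, 5, 11, 13, 17, ∞}.
(a,b)_∞: sgn(-221)=−, sgn(-5610)=−, so -1.
(a,b)_2: α=4, β=1; u≡3, v≡3 (mod 8); ε(u)ε(v)=1·1, αω(v)=4·1, βω(u)=1·1; sum ≡ 0  ⇒  +1.
(a,b)_3: α=0, u≡1; β=3, v≡2 (mod 3); (1|3)=+1, (2|3)=-1; sign (−1)^0·+1^3·-1^0 = +1.
(a,b)_11: α=0, u≡2; β=1, v≡10 (mod 11); (2|11)=-1, (10|11)=-1; sign (−1)^0·-1^1·-1^0 = -1.
(a,b)_5: α=-2, u≡4; β=-1, v≡2 (mod 5); (4|5)=+1, (2|5)=-1; sign (−1)^0·+1^-1·-1^-2 = +1.
(a,b)_13: α=1, u≡12; β=0, v≡11 (mod 13); (12|13)=+1, (11|13)=-1; sign (−1)^0·+1^0·-1^1 = -1.
(a,b)_17: α=1, u≡8; β=1, v≡7 (mod 17); (8|17)=+1, (7|17)=-1; sign (−1)^0·+1^1·-1^1 = -1.
|Ram(-221, -5610)| = 4, even; anisotropic at {11, 13, 17, ∞}.

[11, 13, 17, inf]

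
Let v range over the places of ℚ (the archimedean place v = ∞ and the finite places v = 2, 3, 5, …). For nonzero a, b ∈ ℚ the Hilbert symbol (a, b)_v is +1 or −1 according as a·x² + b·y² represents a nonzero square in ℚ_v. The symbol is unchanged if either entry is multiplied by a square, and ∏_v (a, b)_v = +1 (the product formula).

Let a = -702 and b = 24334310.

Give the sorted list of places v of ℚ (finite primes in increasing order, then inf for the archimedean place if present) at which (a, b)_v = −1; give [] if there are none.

[2, 3, 5, 7, 13, 17]

Mod squares: a ≡ -78, b ≡ 1190. Check v ∈ {∞, 2, 3, 5, 7, 11, 13, 17}.
v=5: a=5^0·(≡3), b=5^1·(≡2) mod 5; (3|5)=-1, (2|5)=-1; (−1)^{0·1·2}·(-1)^1·(-1)^0 = -1.
v=13: a=13^1·(≡11), b=13^2·(≡2) mod 13; (11|13)=-1, (2|13)=-1; (−1)^{1·2·6}·(-1)^2·(-1)^1 = -1.
v=11: a=11^0·(≡2), b=11^2·(≡8) mod 11; (2|11)=-1, (8|11)=-1; (−1)^{0·2·5}·(-1)^2·(-1)^0 = +1.
v=3: a=3^3·(≡1), b=3^0·(≡2) mod 3; (1|3)=+1, (2|3)=-1; (−1)^{3·0·1}·(+1)^0·(-1)^3 = -1.
v=17: a=17^0·(≡12), b=17^1·(≡13) mod 17; (12|17)=-1, (13|17)=+1; (−1)^{0·1·8}·(-1)^1·(+1)^0 = -1.
v=7: a=7^0·(≡5), b=7^1·(≡4) mod 7; (5|7)=-1, (4|7)=+1; (−1)^{0·1·3}·(-1)^1·(+1)^0 = -1.
v=∞: -78 < 0 and 1190 > 0  ⇒  (a,b)_∞ = +1.
v=2: v_2(a)=1, v_2(b)=1; units ≡ 1, 3 (mod 8); ε·ε+αω+βω = 0·1+1·1+1·0 ≡ 1  ⇒  (a,b)_2 = -1.
(-78, 1190 / ℚ) ramifies at {2, 3, 5, 7, 13, 17}: a division algebra.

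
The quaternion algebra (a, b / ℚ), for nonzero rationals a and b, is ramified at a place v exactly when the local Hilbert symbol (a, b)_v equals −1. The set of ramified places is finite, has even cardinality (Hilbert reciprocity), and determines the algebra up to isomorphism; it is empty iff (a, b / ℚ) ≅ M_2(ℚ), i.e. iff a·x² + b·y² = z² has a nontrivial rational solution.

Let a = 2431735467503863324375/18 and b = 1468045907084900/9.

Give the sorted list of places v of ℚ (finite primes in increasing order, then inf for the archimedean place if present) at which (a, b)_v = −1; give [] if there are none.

[11, 37]

(a, b) ≡ (306878, 209) mod (ℚ^×)²; places V = {2, 3, 5, 11, 13, 19, 29, 37, ∞}.
(a,b)_3: α=-2, u≡2; β=-2, v≡2 (mod 3); (2|3)=-1, (2|3)=-1; sign (−1)^0·-1^-2·-1^-2 = +1.
(a,b)_13: α=3, u≡8; β=2, v≡9 (mod 13); (8|13)=-1, (9|13)=+1; sign (−1)^0·-1^2·+1^3 = +1.
(a,b)_11: α=1, u≡2; β=1, v≡8 (mod 11); (2|11)=-1, (8|11)=-1; sign (−1)^1·-1^1·-1^1 = -1.
(a,b)_∞: sgn(306878)=+, sgn(209)=+, so +1.
(a,b)_19: α=4, u≡5; β=3, v≡17 (mod 19); (5|19)=+1, (17|19)=+1; sign (−1)^0·+1^3·+1^4 = +1.
(a,b)_37: α=3, u≡18; β=2, v≡23 (mod 37); (18|37)=-1, (23|37)=-1; sign (−1)^0·-1^2·-1^3 = -1.
(a,b)_5: α=4, u≡3; β=2, v≡4 (mod 5); (3|5)=-1, (4|5)=+1; sign (−1)^0·-1^2·+1^4 = +1.
(a,b)_2: α=-1, β=2; u≡7, v≡1 (mod 8); ε(u)ε(v)=1·0, αω(v)=-1·0, βω(u)=2·0; sum ≡ 0  ⇒  +1.
(a,b)_29: α=3, u≡3; β=2, v≡13 (mod 29); (3|29)=-1, (13|29)=+1; sign (−1)^0·-1^2·+1^3 = +1.
|Ram(306878, 209)| = 2, even; anisotropic at {11, 37}.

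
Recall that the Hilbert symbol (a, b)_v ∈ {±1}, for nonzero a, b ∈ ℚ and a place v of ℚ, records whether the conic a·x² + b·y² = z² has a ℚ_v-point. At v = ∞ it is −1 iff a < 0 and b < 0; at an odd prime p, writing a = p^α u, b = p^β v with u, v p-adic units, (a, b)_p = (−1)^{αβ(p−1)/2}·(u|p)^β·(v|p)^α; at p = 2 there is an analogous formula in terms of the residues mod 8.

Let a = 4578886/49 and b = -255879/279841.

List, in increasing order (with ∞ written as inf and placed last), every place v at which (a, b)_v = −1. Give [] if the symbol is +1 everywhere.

[13, 19, 23, 31]

Mod squares: a ≡ 27094, b ≡ -39. Check v ∈ {∞, 2, 3, 7, 13, 19, 23, 31}.
v=∞: 27094 > 0 and -39 < 0  ⇒  (a,b)_∞ = +1.
v=2: v_2(a)=1, v_2(b)=0; units ≡ 3, 1 (mod 8); ε·ε+αω+βω = 1·0+1·0+0·1 ≡ 0  ⇒  (a,b)_2 = +1.
v=23: a=23^1·(≡21), b=23^-4·(≡19) mod 23; (21|23)=-1, (19|23)=-1; (−1)^{1·-4·11}·(-1)^-4·(-1)^1 = -1.
v=31: a=31^1·(≡15), b=31^0·(≡22) mod 31; (15|31)=-1, (22|31)=-1; (−1)^{1·0·15}·(-1)^0·(-1)^1 = -1.
v=19: a=19^1·(≡5), b=19^0·(≡12) mod 19; (5|19)=+1, (12|19)=-1; (−1)^{1·0·9}·(+1)^0·(-1)^1 = -1.
v=7: a=7^-2·(≡4), b=7^0·(≡3) mod 7; (4|7)=+1, (3|7)=-1; (−1)^{-2·0·3}·(+1)^0·(-1)^-2 = +1.
v=3: a=3^0·(≡1), b=3^9·(≡2) mod 3; (1|3)=+1, (2|3)=-1; (−1)^{0·9·1}·(+1)^9·(-1)^0 = +1.
v=13: a=13^2·(≡8), b=13^1·(≡4) mod 13; (8|13)=-1, (4|13)=+1; (−1)^{2·1·6}·(-1)^1·(+1)^2 = -1.
Ram(27094, -39) = {13, 19, 23, 31}; no ℚ_13-point on the conic.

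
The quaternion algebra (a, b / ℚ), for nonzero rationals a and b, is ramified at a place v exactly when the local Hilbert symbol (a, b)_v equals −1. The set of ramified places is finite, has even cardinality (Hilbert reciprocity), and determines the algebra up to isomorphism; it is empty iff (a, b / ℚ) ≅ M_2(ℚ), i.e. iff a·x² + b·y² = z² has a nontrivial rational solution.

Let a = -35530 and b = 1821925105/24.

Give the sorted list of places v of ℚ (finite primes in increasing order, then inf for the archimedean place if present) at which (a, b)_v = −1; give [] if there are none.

[2, 3, 17, 23]

Mod squares: a ≡ -35530, b ≡ 223092870. Check v ∈ {∞, 2, 3, 5, 7, 11, 13, 17, 19, 23}.
v=17: a=17^1·(≡1), b=17^1·(≡10) mod 17; (1|17)=+1, (10|17)=-1; (−1)^{1·1·8}·(+1)^1·(-1)^1 = -1.
v=2: v_2(a)=1, v_2(b)=-3; units ≡ 3, 3 (mod 8); ε·ε+αω+βω = 1·1+1·1+-3·1 ≡ 1  ⇒  (a,b)_2 = -1.
v=∞: -35530 < 0 and 223092870 > 0  ⇒  (a,b)_∞ = +1.
v=13: a=13^0·(≡12), b=13^1·(≡7) mod 13; (12|13)=+1, (7|13)=-1; (−1)^{0·1·6}·(+1)^1·(-1)^0 = +1.
v=3: a=3^0·(≡2), b=3^-1·(≡2) mod 3; (2|3)=-1, (2|3)=-1; (−1)^{0·-1·1}·(-1)^-1·(-1)^0 = -1.
v=11: a=11^1·(≡4), b=11^1·(≡7) mod 11; (4|11)=+1, (7|11)=-1; (−1)^{1·1·5}·(+1)^1·(-1)^1 = +1.
v=7: a=7^0·(≡2), b=7^3·(≡3) mod 7; (2|7)=+1, (3|7)=-1; (−1)^{0·3·3}·(+1)^3·(-1)^0 = +1.
v=5: a=5^1·(≡4), b=5^1·(≡4) mod 5; (4|5)=+1, (4|5)=+1; (−1)^{1·1·2}·(+1)^1·(+1)^1 = +1.
v=23: a=23^0·(≡5), b=23^1·(≡19) mod 23; (5|23)=-1, (19|23)=-1; (−1)^{0·1·11}·(-1)^1·(-1)^0 = -1.
v=19: a=19^1·(≡11), b=19^1·(≡15) mod 19; (11|19)=+1, (15|19)=-1; (−1)^{1·1·9}·(+1)^1·(-1)^1 = +1.
(-35530, 223092870 / ℚ) ramifies at {2, 3, 17, 23}: a division algebra.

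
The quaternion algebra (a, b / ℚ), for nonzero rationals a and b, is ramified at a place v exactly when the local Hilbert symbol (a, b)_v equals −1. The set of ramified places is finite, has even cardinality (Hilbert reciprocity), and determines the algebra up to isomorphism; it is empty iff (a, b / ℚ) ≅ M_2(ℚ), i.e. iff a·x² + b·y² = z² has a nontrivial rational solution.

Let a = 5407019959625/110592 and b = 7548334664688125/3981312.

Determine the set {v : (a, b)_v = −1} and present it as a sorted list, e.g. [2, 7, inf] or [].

Mod squares: a ≡ 7395, b ≡ 87. Check v ∈ {∞, 2, 3, 5, 7, 11, 17, 19, 29}.
v=5: a=5^3·(≡1), b=5^4·(≡3) mod 5; (1|5)=+1, (3|5)=-1; (−1)^{3·4·2}·(+1)^4·(-1)^3 = -1.
v=7: a=7^0·(≡3), b=7^2·(≡5) mod 7; (3|7)=-1, (5|7)=-1; (−1)^{0·2·3}·(-1)^2·(-1)^0 = +1.
v=19: a=19^2·(≡7), b=19^0·(≡16) mod 19; (7|19)=+1, (16|19)=+1; (−1)^{2·0·9}·(+1)^0·(+1)^2 = +1.
v=3: a=3^-3·(≡2), b=3^-5·(≡2) mod 3; (2|3)=-1, (2|3)=-1; (−1)^{-3·-5·1}·(-1)^-5·(-1)^-3 = -1.
v=11: a=11^0·(≡1), b=11^2·(≡8) mod 11; (1|11)=+1, (8|11)=-1; (−1)^{0·2·5}·(+1)^2·(-1)^0 = +1.
v=17: a=17^3·(≡11), b=17^4·(≡15) mod 17; (11|17)=-1, (15|17)=+1; (−1)^{3·4·8}·(-1)^4·(+1)^3 = +1.
v=29: a=29^3·(≡24), b=29^3·(≡18) mod 29; (24|29)=+1, (18|29)=-1; (−1)^{3·3·14}·(+1)^3·(-1)^3 = -1.
v=2: v_2(a)=-12, v_2(b)=-14; units ≡ 3, 7 (mod 8); ε·ε+αω+βω = 1·1+-12·0+-14·1 ≡ 1  ⇒  (a,b)_2 = -1.
v=∞: 7395 > 0 and 87 > 0  ⇒  (a,b)_∞ = +1.
|Ram(7395, 87)| = 4, even; anisotropic at {2, 3, 5, 29}.

[2, 3, 5, 29]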